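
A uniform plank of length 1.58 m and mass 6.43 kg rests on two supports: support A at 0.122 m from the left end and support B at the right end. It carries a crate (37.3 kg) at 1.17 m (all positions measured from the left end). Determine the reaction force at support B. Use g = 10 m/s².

R_B ≈ 298 N

Choose support A as the axis so its reaction then has zero moment arm.
Beam weight: 6.43 × 10 = 64.3 N down at 0.79 m → arm 0.668 m, τ = 64.3 × 0.668 = 42.95 N·m clockwise.
Crate: 37.3 × 10 = 373 N down at 1.17 m → arm 1.048 m, τ = 373 × 1.048 = 390.9 N·m clockwise.
Net load moment about support A = 433.8 N·m clockwise.
Reaction R at support B is upward at 1.58 m, arm 1.458 m → moment R × 1.458 counterclockwise.
For rotational equilibrium, R × 1.458 = 433.8, so R = 298 N.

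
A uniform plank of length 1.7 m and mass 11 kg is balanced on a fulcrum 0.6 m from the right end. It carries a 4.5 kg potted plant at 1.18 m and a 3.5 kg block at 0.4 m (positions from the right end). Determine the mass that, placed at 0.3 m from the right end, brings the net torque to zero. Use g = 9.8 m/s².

Taking torques about the fulcrum (at 0.6 m from the right end):
Beam weight: 11 × 9.8 = 107.8 N down at 0.85 m → arm 0.25 m, τ = 107.8 × 0.25 = 26.95 N·m counterclockwise.
Potted plant: 4.5 × 9.8 = 44.1 N down at 1.18 m → arm 0.58 m, τ = 44.1 × 0.58 = 25.58 N·m counterclockwise.
Block: 3.5 × 9.8 = 34.3 N down at 0.4 m → arm 0.2 m, τ = 34.3 × 0.2 = 6.86 N·m clockwise.
Net moment of known loads = 45.67 N·m counterclockwise.
An unknown mass m at 0.3 m has arm 0.3 m; its moment is m·g·0.3 clockwise.
Setting net torque to zero: m × 9.8 × 0.3 = 45.67 → m = 45.67 / (9.8 × 0.3) = 15.5 kg.

m ≈ 15.5 kg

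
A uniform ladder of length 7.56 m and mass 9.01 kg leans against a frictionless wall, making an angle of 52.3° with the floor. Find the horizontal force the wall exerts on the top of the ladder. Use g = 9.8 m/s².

Choose the foot of the ladder as the axis so the floor normal and friction both act there and drop out.
Ladder weight 9.01×9.8 = 88.3 N acts at 3.78 m along the ladder; its horizontal arm is 3.78·cos52.3° = 2.312 m → τ = 204.1 N·m clockwise.
Wall normal N acts horizontally at the top; its moment arm is the height L sinθ = 7.56·sin52.3° = 5.982 m, counterclockwise.
Setting net torque to zero: N × 5.982 = 204.1 → N = 34.1 N.

N_wall ≈ 34.1 N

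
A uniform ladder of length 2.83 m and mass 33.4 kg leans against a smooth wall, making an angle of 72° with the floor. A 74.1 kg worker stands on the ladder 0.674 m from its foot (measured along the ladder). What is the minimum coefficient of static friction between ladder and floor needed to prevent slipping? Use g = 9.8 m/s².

μ_min ≈ 0.104

Choose the foot of the ladder as the axis so the floor normal and friction both act there and drop out.
Ladder weight 33.4×9.8 = 327.3 N acts at 1.415 m along the ladder; its horizontal arm is 1.415·cos72° = 0.4373 m → τ = 143.1 N·m clockwise.
Worker: 74.1×9.8 = 726.2 N at 0.674 m → arm 0.2083 m → τ = 151.3 N·m clockwise.
Wall normal N acts horizontally at the top; its moment arm is the height L sinθ = 2.83·sin72° = 2.691 m, counterclockwise.
Setting net torque to zero: N × 2.691 = 294.4 → N = 109.4 N.
ΣFx = 0 ⇒ f = N_wall = 109.4 N. ΣFy = 0 ⇒ N_floor = 1054 N.
μ_min = f / N_floor = 109.4 / 1054 = 0.104.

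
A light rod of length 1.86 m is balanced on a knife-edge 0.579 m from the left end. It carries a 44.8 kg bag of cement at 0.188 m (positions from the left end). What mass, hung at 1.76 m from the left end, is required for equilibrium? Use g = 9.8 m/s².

About the knife-edge (at 0.579 m from the left end):
Bag of cement: 44.8 × 9.8 = 439 N down at 0.188 m → arm 0.391 m, τ = 439 × 0.391 = 171.6 N·m counterclockwise.
Net moment of known loads = 171.6 N·m counterclockwise.
An unknown mass m at 1.76 m has arm 1.181 m; its moment is m·g·1.181 clockwise.
Setting net torque to zero: m × 9.8 × 1.181 = 171.6 → m = 171.6 / (9.8 × 1.181) = 14.8 kg.

m ≈ 14.8 kg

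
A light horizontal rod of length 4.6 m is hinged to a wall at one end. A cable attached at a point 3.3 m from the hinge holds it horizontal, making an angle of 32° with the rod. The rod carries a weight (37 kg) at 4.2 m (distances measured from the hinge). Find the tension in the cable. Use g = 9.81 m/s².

About the hinge:
Weight: 37 × 9.81 = 363 N down at 4.2 m → arm 4.2 m, τ = 363 × 4.2 = 1525 N·m clockwise.
Total clockwise load moment = 1525 N·m.
The cable tension T acts at 3.3 m; only its component perpendicular to the rod, T sinθ, produces torque. sin 32° = 0.5299.
Setting net torque to zero: T × 3.3 × 0.5299 = 1525 → T = 1525 / 1.749 = 872 N.

T ≈ 872 N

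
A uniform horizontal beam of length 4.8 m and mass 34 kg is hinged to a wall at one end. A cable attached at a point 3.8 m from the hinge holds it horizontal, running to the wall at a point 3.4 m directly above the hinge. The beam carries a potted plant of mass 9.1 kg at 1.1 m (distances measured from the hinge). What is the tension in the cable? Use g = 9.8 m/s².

About the hinge:
Beam weight: 34 × 9.8 = 333.2 N down at 2.4 m → arm 2.4 m, τ = 333.2 × 2.4 = 799.7 N·m clockwise.
Potted plant: 9.1 × 9.8 = 89.18 N down at 1.1 m → arm 1.1 m, τ = 89.18 × 1.1 = 98.1 N·m clockwise.
Total clockwise load moment = 897.8 N·m.
The cable tension T acts at 3.8 m; only its component perpendicular to the beam, T sinθ, produces torque. sinθ = h/√(h²+d²) = 3.4/√(3.4²+3.8²) = 0.6668.
Στ = 0 ⇒ T × 3.8 × 0.6668 = 897.8 ⇒ T = 897.8 / 2.534 = 354 N.

T ≈ 354 N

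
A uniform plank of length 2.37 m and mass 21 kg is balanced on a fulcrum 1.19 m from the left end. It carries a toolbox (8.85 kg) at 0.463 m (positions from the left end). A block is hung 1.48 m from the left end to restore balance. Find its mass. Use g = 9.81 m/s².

Sum moments about the fulcrum (at 1.19 m from the left end) (the support reaction has zero arm there).
Beam weight: 21 × 9.81 = 206 N down at 1.185 m → arm 0.005 m, τ = 206 × 0.005 = 1.03 N·m counterclockwise.
Toolbox: 8.85 × 9.81 = 86.82 N down at 0.463 m → arm 0.727 m, τ = 86.82 × 0.727 = 63.12 N·m counterclockwise.
Net moment of known loads = 64.15 N·m counterclockwise.
An unknown mass m at 1.48 m has arm 0.29 m; its moment is m·g·0.29 clockwise.
Balancing moments: m × 9.81 × 0.29 = 64.15, giving m = 64.15 / (9.81 × 0.29) = 22.5 kg.

m ≈ 22.5 kg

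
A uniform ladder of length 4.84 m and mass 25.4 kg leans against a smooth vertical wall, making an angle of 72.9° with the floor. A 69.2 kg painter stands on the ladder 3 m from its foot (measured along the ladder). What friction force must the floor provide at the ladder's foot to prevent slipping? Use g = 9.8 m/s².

Choose the foot of the ladder as the axis so the floor normal and friction both act there and drop out.
Ladder weight 25.4×9.8 = 248.9 N acts at 2.42 m along the ladder; its horizontal arm is 2.42·cos72.9° = 0.7116 m → τ = 177.1 N·m clockwise.
Painter: 69.2×9.8 = 678.2 N at 3 m → arm 0.8821 m → τ = 598.2 N·m clockwise.
Wall normal N acts horizontally at the top; its moment arm is the height L sinθ = 4.84·sin72.9° = 4.626 m, counterclockwise.
Στ = 0 ⇒ N × 4.626 = 775.3 ⇒ N = 168 N.
ΣFx = 0: friction at the foot balances the wall's push, so f = N_wall = 168 N.

f ≈ 168 N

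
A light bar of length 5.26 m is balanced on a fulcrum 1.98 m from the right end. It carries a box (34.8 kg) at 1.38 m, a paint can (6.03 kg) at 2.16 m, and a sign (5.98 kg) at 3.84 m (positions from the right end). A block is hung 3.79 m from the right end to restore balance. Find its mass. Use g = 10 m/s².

m ≈ 4.79 kg

Take moments about the fulcrum (at 1.98 m from the right end).
Box: 34.8 × 10 = 348 N down at 1.38 m → arm 0.6 m, τ = 348 × 0.6 = 208.8 N·m clockwise.
Paint can: 6.03 × 10 = 60.3 N down at 2.16 m → arm 0.18 m, τ = 60.3 × 0.18 = 10.85 N·m counterclockwise.
Sign: 5.98 × 10 = 59.8 N down at 3.84 m → arm 1.86 m, τ = 59.8 × 1.86 = 111.2 N·m counterclockwise.
Net moment of known loads = 86.75 N·m clockwise.
An unknown mass m at 3.79 m has arm 1.81 m; its moment is m·g·1.81 counterclockwise.
Balancing moments: m × 10 × 1.81 = 86.75, giving m = 86.75 / (10 × 1.81) = 4.79 kg.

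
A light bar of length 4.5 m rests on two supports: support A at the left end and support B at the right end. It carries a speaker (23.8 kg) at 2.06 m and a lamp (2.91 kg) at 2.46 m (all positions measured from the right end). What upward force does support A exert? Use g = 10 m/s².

R_A ≈ 125 N

Take moments about support B.
Speaker: 23.8 × 10 = 238 N down at 2.06 m → arm 2.06 m, τ = 238 × 2.06 = 490.3 N·m counterclockwise.
Lamp: 2.91 × 10 = 29.1 N down at 2.46 m → arm 2.46 m, τ = 29.1 × 2.46 = 71.59 N·m counterclockwise.
Net load moment about support B = 561.9 N·m counterclockwise.
Reaction R at support A is upward at 4.5 m, arm 4.5 m → moment R × 4.5 clockwise.
Στ = 0 ⇒ R × 4.5 = 561.9 ⇒ R = 125 N.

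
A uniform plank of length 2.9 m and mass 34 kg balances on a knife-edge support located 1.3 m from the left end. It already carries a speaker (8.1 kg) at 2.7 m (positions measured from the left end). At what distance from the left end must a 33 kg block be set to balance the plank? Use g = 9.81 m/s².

About the knife-edge support (at 1.3 m from the left end):
Beam weight: 34 × 9.81 = 333.5 N down at 1.45 m → arm 0.15 m, τ = 333.5 × 0.15 = 50.02 N·m clockwise.
Speaker: 8.1 × 9.81 = 79.46 N down at 2.7 m → arm 1.4 m, τ = 79.46 × 1.4 = 111.2 N·m clockwise.
Net moment of existing loads = 161.2 N·m clockwise.
The block weighs 33 × 9.81 = 323.7 N and must supply an equal counterclockwise moment, so its lever arm about the knife-edge support is 161.2 / 323.7 = 0.498 m.
That puts it at 1.3 − 0.498 = 0.802 m from the left end.

x ≈ 0.802 m from the left end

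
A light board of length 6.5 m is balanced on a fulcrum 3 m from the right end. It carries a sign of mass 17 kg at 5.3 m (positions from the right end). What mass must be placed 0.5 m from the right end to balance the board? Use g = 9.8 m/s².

m ≈ 15.6 kg

Choose the fulcrum (at 3 m from the right end) as the axis so the support reaction has zero arm there.
Sign: 17 × 9.8 = 166.6 N down at 5.3 m → arm 2.3 m, τ = 166.6 × 2.3 = 383.2 N·m counterclockwise.
Net moment of known loads = 383.2 N·m counterclockwise.
An unknown mass m at 0.5 m has arm 2.5 m; its moment is m·g·2.5 clockwise.
Balancing moments: m × 9.8 × 2.5 = 383.2, giving m = 383.2 / (9.8 × 2.5) = 15.6 kg.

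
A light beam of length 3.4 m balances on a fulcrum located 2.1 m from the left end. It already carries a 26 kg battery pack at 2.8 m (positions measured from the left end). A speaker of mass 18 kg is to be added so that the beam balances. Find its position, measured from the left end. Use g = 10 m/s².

About the fulcrum (at 2.1 m from the left end):
Battery pack: 26 × 10 = 260 N down at 2.8 m → arm 0.7 m, τ = 260 × 0.7 = 182 N·m clockwise.
Net moment of existing loads = 182 N·m clockwise.
The speaker weighs 18 × 10 = 180 N and must supply an equal counterclockwise moment, so its lever arm about the fulcrum is 182 / 180 = 1.01 m.
That puts it at 2.1 − 1.01 = 1.09 m from the left end.

x ≈ 1.09 m from the left end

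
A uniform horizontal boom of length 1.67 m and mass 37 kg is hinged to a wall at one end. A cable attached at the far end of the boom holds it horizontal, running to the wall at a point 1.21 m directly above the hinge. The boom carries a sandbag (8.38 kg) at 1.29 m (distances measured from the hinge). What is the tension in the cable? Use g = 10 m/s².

T ≈ 426 N

Taking torques about the hinge:
Beam weight: 37 × 10 = 370 N down at 0.835 m → arm 0.835 m, τ = 370 × 0.835 = 308.9 N·m clockwise.
Sandbag: 8.38 × 10 = 83.8 N down at 1.29 m → arm 1.29 m, τ = 83.8 × 1.29 = 108.1 N·m clockwise.
Total clockwise load moment = 417 N·m.
The cable tension T acts at 1.67 m; only its component perpendicular to the boom, T sinθ, produces torque. sinθ = h/√(h²+d²) = 1.21/√(1.21²+1.67²) = 0.5867.
Setting net torque to zero: T × 1.67 × 0.5867 = 417 → T = 417 / 0.9798 = 426 N.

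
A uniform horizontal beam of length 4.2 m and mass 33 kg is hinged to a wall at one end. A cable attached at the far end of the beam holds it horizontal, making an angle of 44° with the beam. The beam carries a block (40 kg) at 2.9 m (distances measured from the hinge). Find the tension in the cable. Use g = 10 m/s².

T ≈ 635 N

Choose the hinge as the axis so the unknown hinge reaction has zero arm there.
Beam weight: 33 × 10 = 330 N down at 2.1 m → arm 2.1 m, τ = 330 × 2.1 = 693 N·m clockwise.
Block: 40 × 10 = 400 N down at 2.9 m → arm 2.9 m, τ = 400 × 2.9 = 1160 N·m clockwise.
Total clockwise load moment = 1853 N·m.
The cable tension T acts at 4.2 m; only its component perpendicular to the beam, T sinθ, produces torque. sin 44° = 0.6947.
For rotational equilibrium, T × 4.2 × 0.6947 = 1853, so T = 1853 / 2.918 = 635 N.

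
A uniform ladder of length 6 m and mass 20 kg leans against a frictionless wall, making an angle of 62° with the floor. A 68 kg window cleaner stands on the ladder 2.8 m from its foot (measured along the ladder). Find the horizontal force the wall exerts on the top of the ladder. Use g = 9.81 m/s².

N_wall ≈ 218 N

Take moments about the foot of the ladder.
Ladder weight 20×9.81 = 196.2 N acts at 3 m along the ladder; its horizontal arm is 3·cos62° = 1.408 m → τ = 276.2 N·m clockwise.
Window cleaner: 68×9.81 = 667.1 N at 2.8 m → arm 1.315 m → τ = 877.2 N·m clockwise.
Wall normal N acts horizontally at the top; its moment arm is the height L sinθ = 6·sin62° = 5.298 m, counterclockwise.
Balancing moments: N × 5.298 = 1153, giving N = 218 N.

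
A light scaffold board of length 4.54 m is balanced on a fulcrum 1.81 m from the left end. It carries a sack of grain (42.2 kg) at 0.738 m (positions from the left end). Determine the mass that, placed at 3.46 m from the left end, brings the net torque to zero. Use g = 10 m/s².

m ≈ 27.4 kg

Take moments about the fulcrum (at 1.81 m from the left end).
Sack of grain: 42.2 × 10 = 422 N down at 0.738 m → arm 1.072 m, τ = 422 × 1.072 = 452.4 N·m counterclockwise.
Net moment of known loads = 452.4 N·m counterclockwise.
An unknown mass m at 3.46 m has arm 1.65 m; its moment is m·g·1.65 clockwise.
Balancing moments: m × 10 × 1.65 = 452.4, giving m = 452.4 / (10 × 1.65) = 27.4 kg.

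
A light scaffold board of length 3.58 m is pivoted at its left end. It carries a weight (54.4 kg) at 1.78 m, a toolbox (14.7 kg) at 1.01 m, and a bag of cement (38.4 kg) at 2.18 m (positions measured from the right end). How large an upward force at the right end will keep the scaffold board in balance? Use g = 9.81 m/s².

Choose the left end as the axis so the unknown pivot reaction has zero arm there.
Weight: 54.4 × 9.81 = 533.7 N down at 1.78 m → arm 1.8 m, τ = 533.7 × 1.8 = 960.7 N·m clockwise.
Toolbox: 14.7 × 9.81 = 144.2 N down at 1.01 m → arm 2.57 m, τ = 144.2 × 2.57 = 370.6 N·m clockwise.
Bag of cement: 38.4 × 9.81 = 376.7 N down at 2.18 m → arm 1.4 m, τ = 376.7 × 1.4 = 527.4 N·m clockwise.
Net moment of the loads = 1859 N·m clockwise.
The upward force F acts at the right end, arm 3.58 m, giving F × 3.58 counterclockwise.
Balancing moments: F × 3.58 = 1859, giving F = 1859 / 3.58 = 519 N.

F ≈ 519 N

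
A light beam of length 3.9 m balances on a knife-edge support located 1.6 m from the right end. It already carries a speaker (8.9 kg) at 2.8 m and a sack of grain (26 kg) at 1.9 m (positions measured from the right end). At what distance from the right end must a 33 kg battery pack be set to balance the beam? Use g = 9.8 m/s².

x ≈ 1.04 m from the right end

Sum moments about the knife-edge support (at 1.6 m from the right end) (the support reaction has zero arm there).
Speaker: 8.9 × 9.8 = 87.22 N down at 2.8 m → arm 1.2 m, τ = 87.22 × 1.2 = 104.7 N·m counterclockwise.
Sack of grain: 26 × 9.8 = 254.8 N down at 1.9 m → arm 0.3 m, τ = 254.8 × 0.3 = 76.44 N·m counterclockwise.
Net moment of existing loads = 181.1 N·m counterclockwise.
The battery pack weighs 33 × 9.8 = 323.4 N and must supply an equal clockwise moment, so its lever arm about the knife-edge support is 181.1 / 323.4 = 0.56 m.
That puts it at 1.6 − 0.56 = 1.04 m from the right end.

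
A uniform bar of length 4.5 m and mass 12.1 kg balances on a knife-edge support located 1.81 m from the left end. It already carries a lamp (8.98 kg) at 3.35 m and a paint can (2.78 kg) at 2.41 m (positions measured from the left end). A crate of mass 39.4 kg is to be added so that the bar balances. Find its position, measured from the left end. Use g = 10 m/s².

x ≈ 1.28 m from the left end

About the knife-edge support (at 1.81 m from the left end):
Beam weight: 12.1 × 10 = 121 N down at 2.25 m → arm 0.44 m, τ = 121 × 0.44 = 53.24 N·m clockwise.
Lamp: 8.98 × 10 = 89.8 N down at 3.35 m → arm 1.54 m, τ = 89.8 × 1.54 = 138.3 N·m clockwise.
Paint can: 2.78 × 10 = 27.8 N down at 2.41 m → arm 0.6 m, τ = 27.8 × 0.6 = 16.68 N·m clockwise.
Net moment of existing loads = 208.2 N·m clockwise.
The crate weighs 39.4 × 10 = 394 N and must supply an equal counterclockwise moment, so its lever arm about the knife-edge support is 208.2 / 394 = 0.528 m.
That puts it at 1.81 − 0.528 = 1.28 m from the left end.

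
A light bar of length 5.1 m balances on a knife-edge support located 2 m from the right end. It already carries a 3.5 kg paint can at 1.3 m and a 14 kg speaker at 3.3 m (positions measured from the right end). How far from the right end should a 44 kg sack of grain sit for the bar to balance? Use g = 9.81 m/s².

x ≈ 1.64 m from the right end

Take moments about the knife-edge support (at 2 m from the right end).
Paint can: 3.5 × 9.81 = 34.34 N down at 1.3 m → arm 0.7 m, τ = 34.34 × 0.7 = 24.04 N·m clockwise.
Speaker: 14 × 9.81 = 137.3 N down at 3.3 m → arm 1.3 m, τ = 137.3 × 1.3 = 178.5 N·m counterclockwise.
Net moment of existing loads = 154.5 N·m counterclockwise.
The sack of grain weighs 44 × 9.81 = 431.6 N and must supply an equal clockwise moment, so its lever arm about the knife-edge support is 154.5 / 431.6 = 0.358 m.
That puts it at 2 − 0.358 = 1.64 m from the right end.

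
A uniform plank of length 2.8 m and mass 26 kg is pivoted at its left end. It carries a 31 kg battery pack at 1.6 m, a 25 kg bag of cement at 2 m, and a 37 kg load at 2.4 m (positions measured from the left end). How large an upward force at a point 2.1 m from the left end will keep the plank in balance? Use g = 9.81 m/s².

Sum moments about the left end (the unknown pivot reaction has zero arm there).
Beam weight: 26 × 9.81 = 255.1 N down at 1.4 m → arm 1.4 m, τ = 255.1 × 1.4 = 357.1 N·m clockwise.
Battery pack: 31 × 9.81 = 304.1 N down at 1.6 m → arm 1.6 m, τ = 304.1 × 1.6 = 486.6 N·m clockwise.
Bag of cement: 25 × 9.81 = 245.2 N down at 2 m → arm 2 m, τ = 245.2 × 2 = 490.4 N·m clockwise.
Load: 37 × 9.81 = 363 N down at 2.4 m → arm 2.4 m, τ = 363 × 2.4 = 871.2 N·m clockwise.
Net moment of the loads = 2205 N·m clockwise.
The upward force F acts at a point 2.1 m from the left end, arm 2.1 m, giving F × 2.1 counterclockwise.
Στ = 0 ⇒ F × 2.1 = 2205 ⇒ F = 2205 / 2.1 = 1050 N.

F ≈ 1050 N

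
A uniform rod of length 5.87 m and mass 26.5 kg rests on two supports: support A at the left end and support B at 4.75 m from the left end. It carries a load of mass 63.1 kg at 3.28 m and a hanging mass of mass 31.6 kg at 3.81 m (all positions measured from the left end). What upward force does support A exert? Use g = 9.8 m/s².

About support B:
Beam weight: 26.5 × 9.8 = 259.7 N down at 2.935 m → arm 1.815 m, τ = 259.7 × 1.815 = 471.4 N·m counterclockwise.
Load: 63.1 × 9.8 = 618.4 N down at 3.28 m → arm 1.47 m, τ = 618.4 × 1.47 = 909 N·m counterclockwise.
Hanging mass: 31.6 × 9.8 = 309.7 N down at 3.81 m → arm 0.94 m, τ = 309.7 × 0.94 = 291.1 N·m counterclockwise.
Net load moment about support B = 1672 N·m counterclockwise.
Reaction R at support A is upward at 0 m, arm 4.75 m → moment R × 4.75 clockwise.
For rotational equilibrium, R × 4.75 = 1672, so R = 352 N.

R_A ≈ 352 N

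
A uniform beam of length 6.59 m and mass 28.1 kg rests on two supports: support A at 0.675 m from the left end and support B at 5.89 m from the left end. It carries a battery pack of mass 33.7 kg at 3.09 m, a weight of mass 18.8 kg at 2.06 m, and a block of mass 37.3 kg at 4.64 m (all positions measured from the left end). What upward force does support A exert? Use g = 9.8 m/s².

Sum moments about support B (its reaction then has zero moment arm).
Beam weight: 28.1 × 9.8 = 275.4 N down at 3.295 m → arm 2.595 m, τ = 275.4 × 2.595 = 714.7 N·m counterclockwise.
Battery pack: 33.7 × 9.8 = 330.3 N down at 3.09 m → arm 2.8 m, τ = 330.3 × 2.8 = 924.8 N·m counterclockwise.
Weight: 18.8 × 9.8 = 184.2 N down at 2.06 m → arm 3.83 m, τ = 184.2 × 3.83 = 705.5 N·m counterclockwise.
Block: 37.3 × 9.8 = 365.5 N down at 4.64 m → arm 1.25 m, τ = 365.5 × 1.25 = 456.9 N·m counterclockwise.
Net load moment about support B = 2802 N·m counterclockwise.
Reaction R at support A is upward at 0.675 m, arm 5.215 m → moment R × 5.215 clockwise.
Setting net torque to zero: R × 5.215 = 2802 → R = 537 N.

R_A ≈ 537 N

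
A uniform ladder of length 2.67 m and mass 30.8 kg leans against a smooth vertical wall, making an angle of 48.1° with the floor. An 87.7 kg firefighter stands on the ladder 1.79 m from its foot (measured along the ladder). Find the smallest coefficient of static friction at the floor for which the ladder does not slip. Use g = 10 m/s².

About the foot of the ladder:
Ladder weight 30.8×10 = 308 N acts at 1.335 m along the ladder; its horizontal arm is 1.335·cos48.1° = 0.8916 m → τ = 274.6 N·m clockwise.
Firefighter: 87.7×10 = 877 N at 1.79 m → arm 1.195 m → τ = 1048 N·m clockwise.
Wall normal N acts horizontally at the top; its moment arm is the height L sinθ = 2.67·sin48.1° = 1.987 m, counterclockwise.
Balancing moments: N × 1.987 = 1323, giving N = 665.8 N.
ΣFx = 0 ⇒ f = N_wall = 665.8 N. ΣFy = 0 ⇒ N_floor = 1185 N.
μ_min = f / N_floor = 665.8 / 1185 = 0.562.

μ_min ≈ 0.562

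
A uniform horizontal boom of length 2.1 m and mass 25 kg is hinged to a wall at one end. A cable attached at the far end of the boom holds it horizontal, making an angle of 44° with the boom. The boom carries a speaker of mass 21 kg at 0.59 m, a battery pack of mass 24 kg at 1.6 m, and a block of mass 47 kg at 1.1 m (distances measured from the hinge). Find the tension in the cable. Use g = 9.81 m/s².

T ≈ 866 N

About the hinge:
Beam weight: 25 × 9.81 = 245.2 N down at 1.05 m → arm 1.05 m, τ = 245.2 × 1.05 = 257.5 N·m clockwise.
Speaker: 21 × 9.81 = 206 N down at 0.59 m → arm 0.59 m, τ = 206 × 0.59 = 121.5 N·m clockwise.
Battery pack: 24 × 9.81 = 235.4 N down at 1.6 m → arm 1.6 m, τ = 235.4 × 1.6 = 376.6 N·m clockwise.
Block: 47 × 9.81 = 461.1 N down at 1.1 m → arm 1.1 m, τ = 461.1 × 1.1 = 507.2 N·m clockwise.
Total clockwise load moment = 1263 N·m.
The cable tension T acts at 2.1 m; only its component perpendicular to the boom, T sinθ, produces torque. sin 44° = 0.6947.
Setting net torque to zero: T × 2.1 × 0.6947 = 1263 → T = 1263 / 1.459 = 866 N.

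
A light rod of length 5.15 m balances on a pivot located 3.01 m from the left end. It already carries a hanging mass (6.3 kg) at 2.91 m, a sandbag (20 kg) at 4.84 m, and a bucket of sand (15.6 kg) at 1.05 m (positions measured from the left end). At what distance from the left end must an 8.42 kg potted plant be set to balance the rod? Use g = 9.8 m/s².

x ≈ 2.37 m from the left end

Taking torques about the pivot (at 3.01 m from the left end):
Hanging mass: 6.3 × 9.8 = 61.74 N down at 2.91 m → arm 0.1 m, τ = 61.74 × 0.1 = 6.174 N·m counterclockwise.
Sandbag: 20 × 9.8 = 196 N down at 4.84 m → arm 1.83 m, τ = 196 × 1.83 = 358.7 N·m clockwise.
Bucket of sand: 15.6 × 9.8 = 152.9 N down at 1.05 m → arm 1.96 m, τ = 152.9 × 1.96 = 299.7 N·m counterclockwise.
Net moment of existing loads = 52.83 N·m clockwise.
The potted plant weighs 8.42 × 9.8 = 82.52 N and must supply an equal counterclockwise moment, so its lever arm about the pivot is 52.83 / 82.52 = 0.64 m.
That puts it at 3.01 − 0.64 = 2.37 m from the left end.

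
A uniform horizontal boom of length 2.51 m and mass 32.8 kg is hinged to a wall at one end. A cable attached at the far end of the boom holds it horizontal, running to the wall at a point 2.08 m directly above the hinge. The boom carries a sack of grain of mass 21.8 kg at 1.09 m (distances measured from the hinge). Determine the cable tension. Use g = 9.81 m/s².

T ≈ 398 N

Sum moments about the hinge (the unknown hinge reaction has zero arm there).
Beam weight: 32.8 × 9.81 = 321.8 N down at 1.255 m → arm 1.255 m, τ = 321.8 × 1.255 = 403.9 N·m clockwise.
Sack of grain: 21.8 × 9.81 = 213.9 N down at 1.09 m → arm 1.09 m, τ = 213.9 × 1.09 = 233.2 N·m clockwise.
Total clockwise load moment = 637.1 N·m.
The cable tension T acts at 2.51 m; only its component perpendicular to the boom, T sinθ, produces torque. sinθ = h/√(h²+d²) = 2.08/√(2.08²+2.51²) = 0.6381.
For rotational equilibrium, T × 2.51 × 0.6381 = 637.1, so T = 637.1 / 1.602 = 398 N.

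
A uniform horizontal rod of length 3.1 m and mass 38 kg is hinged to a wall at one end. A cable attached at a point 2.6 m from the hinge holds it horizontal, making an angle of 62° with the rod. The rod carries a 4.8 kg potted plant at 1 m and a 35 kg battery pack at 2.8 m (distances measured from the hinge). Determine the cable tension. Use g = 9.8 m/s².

T ≈ 690 N

Taking torques about the hinge:
Beam weight: 38 × 9.8 = 372.4 N down at 1.55 m → arm 1.55 m, τ = 372.4 × 1.55 = 577.2 N·m clockwise.
Potted plant: 4.8 × 9.8 = 47.04 N down at 1 m → arm 1 m, τ = 47.04 × 1 = 47.04 N·m clockwise.
Battery pack: 35 × 9.8 = 343 N down at 2.8 m → arm 2.8 m, τ = 343 × 2.8 = 960.4 N·m clockwise.
Total clockwise load moment = 1585 N·m.
The cable tension T acts at 2.6 m; only its component perpendicular to the rod, T sinθ, produces torque. sin 62° = 0.8829.
Balancing moments: T × 2.6 × 0.8829 = 1585, giving T = 1585 / 2.296 = 690 N.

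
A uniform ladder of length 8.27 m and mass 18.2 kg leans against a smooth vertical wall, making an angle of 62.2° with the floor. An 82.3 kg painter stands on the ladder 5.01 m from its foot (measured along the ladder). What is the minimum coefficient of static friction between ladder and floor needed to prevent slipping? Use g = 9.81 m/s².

μ_min ≈ 0.309

Choose the foot of the ladder as the axis so the floor normal and friction both act there and drop out.
Ladder weight 18.2×9.81 = 178.5 N acts at 4.135 m along the ladder; its horizontal arm is 4.135·cos62.2° = 1.929 m → τ = 344.3 N·m clockwise.
Painter: 82.3×9.81 = 807.4 N at 5.01 m → arm 2.337 m → τ = 1887 N·m clockwise.
Wall normal N acts horizontally at the top; its moment arm is the height L sinθ = 8.27·sin62.2° = 7.315 m, counterclockwise.
Στ = 0 ⇒ N × 7.315 = 2231 ⇒ N = 305 N.
ΣFx = 0 ⇒ f = N_wall = 305 N. ΣFy = 0 ⇒ N_floor = 985.9 N.
μ_min = f / N_floor = 305 / 985.9 = 0.309.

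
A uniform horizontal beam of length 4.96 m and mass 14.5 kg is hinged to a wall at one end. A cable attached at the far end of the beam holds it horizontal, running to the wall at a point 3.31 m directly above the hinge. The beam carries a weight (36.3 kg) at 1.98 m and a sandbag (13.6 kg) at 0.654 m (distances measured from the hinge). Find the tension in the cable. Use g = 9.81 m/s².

T ≈ 416 N

Choose the hinge as the axis so the unknown hinge reaction has zero arm there.
Beam weight: 14.5 × 9.81 = 142.2 N down at 2.48 m → arm 2.48 m, τ = 142.2 × 2.48 = 352.7 N·m clockwise.
Weight: 36.3 × 9.81 = 356.1 N down at 1.98 m → arm 1.98 m, τ = 356.1 × 1.98 = 705.1 N·m clockwise.
Sandbag: 13.6 × 9.81 = 133.4 N down at 0.654 m → arm 0.654 m, τ = 133.4 × 0.654 = 87.24 N·m clockwise.
Total clockwise load moment = 1145 N·m.
The cable tension T acts at 4.96 m; only its component perpendicular to the beam, T sinθ, produces torque. sinθ = h/√(h²+d²) = 3.31/√(3.31²+4.96²) = 0.5551.
For rotational equilibrium, T × 4.96 × 0.5551 = 1145, so T = 1145 / 2.753 = 416 N.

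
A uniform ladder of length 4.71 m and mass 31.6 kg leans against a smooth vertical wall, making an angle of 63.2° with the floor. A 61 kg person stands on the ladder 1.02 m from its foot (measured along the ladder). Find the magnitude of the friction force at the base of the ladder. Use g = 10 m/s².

f ≈ 147 N

Choose the foot of the ladder as the axis so the floor normal and friction both act there and drop out.
Ladder weight 31.6×10 = 316 N acts at 2.355 m along the ladder; its horizontal arm is 2.355·cos63.2° = 1.062 m → τ = 335.6 N·m clockwise.
Person: 61×10 = 610 N at 1.02 m → arm 0.4599 m → τ = 280.5 N·m clockwise.
Wall normal N acts horizontally at the top; its moment arm is the height L sinθ = 4.71·sin63.2° = 4.204 m, counterclockwise.
Balancing moments: N × 4.204 = 616.1, giving N = 147 N.
ΣFx = 0: friction at the foot balances the wall's push, so f = N_wall = 147 N.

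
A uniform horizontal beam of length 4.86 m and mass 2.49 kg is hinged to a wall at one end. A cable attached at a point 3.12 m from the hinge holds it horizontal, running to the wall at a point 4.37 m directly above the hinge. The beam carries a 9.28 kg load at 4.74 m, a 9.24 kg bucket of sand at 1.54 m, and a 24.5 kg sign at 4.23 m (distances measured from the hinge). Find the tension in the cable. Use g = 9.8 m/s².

T ≈ 648 N

Taking torques about the hinge:
Beam weight: 2.49 × 9.8 = 24.4 N down at 2.43 m → arm 2.43 m, τ = 24.4 × 2.43 = 59.29 N·m clockwise.
Load: 9.28 × 9.8 = 90.94 N down at 4.74 m → arm 4.74 m, τ = 90.94 × 4.74 = 431.1 N·m clockwise.
Bucket of sand: 9.24 × 9.8 = 90.55 N down at 1.54 m → arm 1.54 m, τ = 90.55 × 1.54 = 139.4 N·m clockwise.
Sign: 24.5 × 9.8 = 240.1 N down at 4.23 m → arm 4.23 m, τ = 240.1 × 4.23 = 1016 N·m clockwise.
Total clockwise load moment = 1646 N·m.
The cable tension T acts at 3.12 m; only its component perpendicular to the beam, T sinθ, produces torque. sinθ = h/√(h²+d²) = 4.37/√(4.37²+3.12²) = 0.8139.
Στ = 0 ⇒ T × 3.12 × 0.8139 = 1646 ⇒ T = 1646 / 2.539 = 648 N.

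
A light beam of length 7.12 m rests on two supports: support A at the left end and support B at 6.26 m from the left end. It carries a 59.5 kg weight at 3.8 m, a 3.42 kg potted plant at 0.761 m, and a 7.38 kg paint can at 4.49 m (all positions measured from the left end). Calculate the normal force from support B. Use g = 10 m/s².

Sum moments about support A (its reaction then has zero moment arm).
Weight: 59.5 × 10 = 595 N down at 3.8 m → arm 3.8 m, τ = 595 × 3.8 = 2261 N·m clockwise.
Potted plant: 3.42 × 10 = 34.2 N down at 0.761 m → arm 0.761 m, τ = 34.2 × 0.761 = 26.03 N·m clockwise.
Paint can: 7.38 × 10 = 73.8 N down at 4.49 m → arm 4.49 m, τ = 73.8 × 4.49 = 331.4 N·m clockwise.
Net load moment about support A = 2618 N·m clockwise.
Reaction R at support B is upward at 6.26 m, arm 6.26 m → moment R × 6.26 counterclockwise.
Balancing moments: R × 6.26 = 2618, giving R = 418 N.

R_B ≈ 418 N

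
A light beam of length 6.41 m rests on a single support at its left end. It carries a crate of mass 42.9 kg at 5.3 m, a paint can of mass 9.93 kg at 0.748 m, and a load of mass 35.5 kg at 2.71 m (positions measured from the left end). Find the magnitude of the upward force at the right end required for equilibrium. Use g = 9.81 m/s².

Taking torques about the left end:
Crate: 42.9 × 9.81 = 420.8 N down at 5.3 m → arm 5.3 m, τ = 420.8 × 5.3 = 2230 N·m clockwise.
Paint can: 9.93 × 9.81 = 97.41 N down at 0.748 m → arm 0.748 m, τ = 97.41 × 0.748 = 72.86 N·m clockwise.
Load: 35.5 × 9.81 = 348.3 N down at 2.71 m → arm 2.71 m, τ = 348.3 × 2.71 = 943.9 N·m clockwise.
Net moment of the loads = 3247 N·m clockwise.
The upward force F acts at the right end, arm 6.41 m, giving F × 6.41 counterclockwise.
Balancing moments: F × 6.41 = 3247, giving F = 3247 / 6.41 = 507 N.

F ≈ 507 N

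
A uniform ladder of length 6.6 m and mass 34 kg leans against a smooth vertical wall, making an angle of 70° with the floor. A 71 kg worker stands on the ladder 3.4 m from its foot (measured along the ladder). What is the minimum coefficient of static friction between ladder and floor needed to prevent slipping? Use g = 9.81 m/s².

μ_min ≈ 0.186

Take moments about the foot of the ladder.
Ladder weight 34×9.81 = 333.5 N acts at 3.3 m along the ladder; its horizontal arm is 3.3·cos70° = 1.129 m → τ = 376.5 N·m clockwise.
Worker: 71×9.81 = 696.5 N at 3.4 m → arm 1.163 m → τ = 810 N·m clockwise.
Wall normal N acts horizontally at the top; its moment arm is the height L sinθ = 6.6·sin70° = 6.202 m, counterclockwise.
Στ = 0 ⇒ N × 6.202 = 1186 ⇒ N = 191.2 N.
ΣFx = 0 ⇒ f = N_wall = 191.2 N. ΣFy = 0 ⇒ N_floor = 1030 N.
μ_min = f / N_floor = 191.2 / 1030 = 0.186.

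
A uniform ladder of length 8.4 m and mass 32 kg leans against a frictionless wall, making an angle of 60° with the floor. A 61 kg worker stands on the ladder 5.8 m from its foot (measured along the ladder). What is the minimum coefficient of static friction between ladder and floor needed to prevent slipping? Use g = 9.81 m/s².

μ_min ≈ 0.361

Take moments about the foot of the ladder.
Ladder weight 32×9.81 = 313.9 N acts at 4.2 m along the ladder; its horizontal arm is 4.2·cos60° = 2.1 m → τ = 659.2 N·m clockwise.
Worker: 61×9.81 = 598.4 N at 5.8 m → arm 2.9 m → τ = 1735 N·m clockwise.
Wall normal N acts horizontally at the top; its moment arm is the height L sinθ = 8.4·sin60° = 7.275 m, counterclockwise.
Setting net torque to zero: N × 7.275 = 2394 → N = 329.1 N.
ΣFx = 0 ⇒ f = N_wall = 329.1 N. ΣFy = 0 ⇒ N_floor = 912.3 N.
μ_min = f / N_floor = 329.1 / 912.3 = 0.361.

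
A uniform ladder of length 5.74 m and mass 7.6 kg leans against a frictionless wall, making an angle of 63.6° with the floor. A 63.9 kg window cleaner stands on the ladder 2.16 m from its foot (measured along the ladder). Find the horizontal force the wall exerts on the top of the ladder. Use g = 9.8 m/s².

Sum moments about the foot of the ladder (the floor normal and friction both act there and drop out).
Ladder weight 7.6×9.8 = 74.48 N acts at 2.87 m along the ladder; its horizontal arm is 2.87·cos63.6° = 1.276 m → τ = 95.04 N·m clockwise.
Window cleaner: 63.9×9.8 = 626.2 N at 2.16 m → arm 0.9604 m → τ = 601.4 N·m clockwise.
Wall normal N acts horizontally at the top; its moment arm is the height L sinθ = 5.74·sin63.6° = 5.141 m, counterclockwise.
Balancing moments: N × 5.141 = 696.4, giving N = 135 N.

N_wall ≈ 135 N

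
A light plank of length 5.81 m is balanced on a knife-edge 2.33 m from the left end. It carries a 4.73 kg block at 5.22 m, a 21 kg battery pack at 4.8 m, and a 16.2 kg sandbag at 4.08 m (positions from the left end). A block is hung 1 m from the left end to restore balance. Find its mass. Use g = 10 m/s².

m ≈ 70.6 kg

Choose the knife-edge (at 2.33 m from the left end) as the axis so the support reaction has zero arm there.
Block: 4.73 × 10 = 47.3 N down at 5.22 m → arm 2.89 m, τ = 47.3 × 2.89 = 136.7 N·m clockwise.
Battery pack: 21 × 10 = 210 N down at 4.8 m → arm 2.47 m, τ = 210 × 2.47 = 518.7 N·m clockwise.
Sandbag: 16.2 × 10 = 162 N down at 4.08 m → arm 1.75 m, τ = 162 × 1.75 = 283.5 N·m clockwise.
Net moment of known loads = 938.9 N·m clockwise.
An unknown mass m at 1 m has arm 1.33 m; its moment is m·g·1.33 counterclockwise.
For rotational equilibrium, m × 10 × 1.33 = 938.9, so m = 938.9 / (10 × 1.33) = 70.6 kg.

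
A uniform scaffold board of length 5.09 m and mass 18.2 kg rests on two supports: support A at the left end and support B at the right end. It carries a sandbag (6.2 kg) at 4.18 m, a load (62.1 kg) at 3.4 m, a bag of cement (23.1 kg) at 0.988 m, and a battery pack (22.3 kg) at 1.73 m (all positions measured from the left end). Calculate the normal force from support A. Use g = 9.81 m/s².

R_A ≈ 629 N

Choose support B as the axis so its reaction then has zero moment arm.
Beam weight: 18.2 × 9.81 = 178.5 N down at 2.545 m → arm 2.545 m, τ = 178.5 × 2.545 = 454.3 N·m counterclockwise.
Sandbag: 6.2 × 9.81 = 60.82 N down at 4.18 m → arm 0.91 m, τ = 60.82 × 0.91 = 55.35 N·m counterclockwise.
Load: 62.1 × 9.81 = 609.2 N down at 3.4 m → arm 1.69 m, τ = 609.2 × 1.69 = 1030 N·m counterclockwise.
Bag of cement: 23.1 × 9.81 = 226.6 N down at 0.988 m → arm 4.102 m, τ = 226.6 × 4.102 = 929.5 N·m counterclockwise.
Battery pack: 22.3 × 9.81 = 218.8 N down at 1.73 m → arm 3.36 m, τ = 218.8 × 3.36 = 735.2 N·m counterclockwise.
Net load moment about support B = 3204 N·m counterclockwise.
Reaction R at support A is upward at 0 m, arm 5.09 m → moment R × 5.09 clockwise.
Setting net torque to zero: R × 5.09 = 3204 → R = 629 N.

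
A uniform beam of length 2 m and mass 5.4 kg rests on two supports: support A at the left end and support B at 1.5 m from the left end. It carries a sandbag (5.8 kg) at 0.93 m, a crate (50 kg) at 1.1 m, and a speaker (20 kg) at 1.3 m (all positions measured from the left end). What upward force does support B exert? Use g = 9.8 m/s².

R_B ≈ 600 N

Take moments about support A.
Beam weight: 5.4 × 9.8 = 52.92 N down at 1 m → arm 1 m, τ = 52.92 × 1 = 52.92 N·m clockwise.
Sandbag: 5.8 × 9.8 = 56.84 N down at 0.93 m → arm 0.93 m, τ = 56.84 × 0.93 = 52.86 N·m clockwise.
Crate: 50 × 9.8 = 490 N down at 1.1 m → arm 1.1 m, τ = 490 × 1.1 = 539 N·m clockwise.
Speaker: 20 × 9.8 = 196 N down at 1.3 m → arm 1.3 m, τ = 196 × 1.3 = 254.8 N·m clockwise.
Net load moment about support A = 899.6 N·m clockwise.
Reaction R at support B is upward at 1.5 m, arm 1.5 m → moment R × 1.5 counterclockwise.
Στ = 0 ⇒ R × 1.5 = 899.6 ⇒ R = 600 N.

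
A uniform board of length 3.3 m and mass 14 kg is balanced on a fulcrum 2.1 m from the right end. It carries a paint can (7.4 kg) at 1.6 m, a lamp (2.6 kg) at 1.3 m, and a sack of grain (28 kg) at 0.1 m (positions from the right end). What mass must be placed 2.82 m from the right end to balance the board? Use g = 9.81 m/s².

Taking torques about the fulcrum (at 2.1 m from the right end):
Beam weight: 14 × 9.81 = 137.3 N down at 1.65 m → arm 0.45 m, τ = 137.3 × 0.45 = 61.79 N·m clockwise.
Paint can: 7.4 × 9.81 = 72.59 N down at 1.6 m → arm 0.5 m, τ = 72.59 × 0.5 = 36.3 N·m clockwise.
Lamp: 2.6 × 9.81 = 25.51 N down at 1.3 m → arm 0.8 m, τ = 25.51 × 0.8 = 20.41 N·m clockwise.
Sack of grain: 28 × 9.81 = 274.7 N down at 0.1 m → arm 2 m, τ = 274.7 × 2 = 549.4 N·m clockwise.
Net moment of known loads = 667.9 N·m clockwise.
An unknown mass m at 2.82 m has arm 0.72 m; its moment is m·g·0.72 counterclockwise.
Στ = 0 ⇒ m × 9.81 × 0.72 = 667.9 ⇒ m = 667.9 / (9.81 × 0.72) = 94.6 kg.

m ≈ 94.6 kg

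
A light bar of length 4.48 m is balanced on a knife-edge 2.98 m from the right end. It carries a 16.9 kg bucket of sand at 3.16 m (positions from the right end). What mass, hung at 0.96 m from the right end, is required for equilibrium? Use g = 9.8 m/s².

Taking torques about the knife-edge (at 2.98 m from the right end):
Bucket of sand: 16.9 × 9.8 = 165.6 N down at 3.16 m → arm 0.18 m, τ = 165.6 × 0.18 = 29.81 N·m counterclockwise.
Net moment of known loads = 29.81 N·m counterclockwise.
An unknown mass m at 0.96 m has arm 2.02 m; its moment is m·g·2.02 clockwise.
Setting net torque to zero: m × 9.8 × 2.02 = 29.81 → m = 29.81 / (9.8 × 2.02) = 1.51 kg.

m ≈ 1.51 kg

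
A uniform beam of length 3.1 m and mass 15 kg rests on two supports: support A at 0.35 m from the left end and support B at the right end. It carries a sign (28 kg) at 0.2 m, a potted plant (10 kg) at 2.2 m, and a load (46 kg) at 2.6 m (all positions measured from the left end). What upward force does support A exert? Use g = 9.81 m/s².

R_A ≈ 487 N

Sum moments about support B (its reaction then has zero moment arm).
Beam weight: 15 × 9.81 = 147.2 N down at 1.55 m → arm 1.55 m, τ = 147.2 × 1.55 = 228.2 N·m counterclockwise.
Sign: 28 × 9.81 = 274.7 N down at 0.2 m → arm 2.9 m, τ = 274.7 × 2.9 = 796.6 N·m counterclockwise.
Potted plant: 10 × 9.81 = 98.1 N down at 2.2 m → arm 0.9 m, τ = 98.1 × 0.9 = 88.29 N·m counterclockwise.
Load: 46 × 9.81 = 451.3 N down at 2.6 m → arm 0.5 m, τ = 451.3 × 0.5 = 225.7 N·m counterclockwise.
Net load moment about support B = 1339 N·m counterclockwise.
Reaction R at support A is upward at 0.35 m, arm 2.75 m → moment R × 2.75 clockwise.
Balancing moments: R × 2.75 = 1339, giving R = 487 N.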